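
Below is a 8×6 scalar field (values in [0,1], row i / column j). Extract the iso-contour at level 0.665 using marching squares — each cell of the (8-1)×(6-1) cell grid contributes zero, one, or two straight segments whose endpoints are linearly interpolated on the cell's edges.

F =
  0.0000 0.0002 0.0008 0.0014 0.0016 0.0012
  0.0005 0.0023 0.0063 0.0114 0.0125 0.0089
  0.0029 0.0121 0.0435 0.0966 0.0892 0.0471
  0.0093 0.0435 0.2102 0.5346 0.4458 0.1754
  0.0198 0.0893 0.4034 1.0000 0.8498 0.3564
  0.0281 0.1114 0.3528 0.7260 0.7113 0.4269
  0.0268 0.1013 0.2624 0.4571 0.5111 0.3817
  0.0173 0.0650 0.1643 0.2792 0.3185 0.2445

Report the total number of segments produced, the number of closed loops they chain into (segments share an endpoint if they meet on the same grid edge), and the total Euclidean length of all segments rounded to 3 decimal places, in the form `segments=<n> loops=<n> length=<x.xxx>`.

cell (3,2): code 0100 → (3.280,3.000)–(4.000,2.438)
cell (3,3): code 1100 → (3.543,4.000)–(3.280,3.000)
cell (3,4): code 1000 → (4.000,4.375)–(3.543,4.000)
cell (4,2): code 0110 → (4.000,2.438)–(5.000,2.837)
cell (4,4): code 1001 → (5.000,4.163)–(4.000,4.375)
cell (5,2): code 0010 → (5.000,2.837)–(5.227,3.000)
cell (5,3): code 0011 → (5.227,3.000)–(5.231,4.000)
cell (5,4): code 0001 → (5.231,4.000)–(5.000,4.163)
total: 8 segments, chained into 1 closed loop(s), length Σ = 6.198898

segments=8 loops=1 length=6.199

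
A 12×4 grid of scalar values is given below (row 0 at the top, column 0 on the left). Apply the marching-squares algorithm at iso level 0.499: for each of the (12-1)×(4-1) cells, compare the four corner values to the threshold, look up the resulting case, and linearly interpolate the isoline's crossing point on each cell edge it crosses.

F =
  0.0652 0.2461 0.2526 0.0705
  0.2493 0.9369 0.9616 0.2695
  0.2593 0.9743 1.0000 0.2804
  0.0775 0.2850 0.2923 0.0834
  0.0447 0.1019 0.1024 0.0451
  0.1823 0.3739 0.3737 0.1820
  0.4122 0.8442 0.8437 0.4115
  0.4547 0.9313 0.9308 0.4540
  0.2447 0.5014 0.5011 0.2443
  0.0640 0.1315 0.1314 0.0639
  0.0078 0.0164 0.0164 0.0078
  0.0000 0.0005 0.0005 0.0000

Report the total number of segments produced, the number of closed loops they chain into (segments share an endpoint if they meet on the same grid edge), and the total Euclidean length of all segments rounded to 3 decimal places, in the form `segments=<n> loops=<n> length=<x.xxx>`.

segments=18 loops=2 length=16.673

cell (0,0): code 0100 → (0.366,1.000)–(1.000,0.363)
cell (0,1): code 1100 → (0.348,2.000)–(0.366,1.000)
cell (0,2): code 1000 → (1.000,2.668)–(0.348,2.000)
cell (1,0): code 0110 → (1.000,0.363)–(2.000,0.335)
cell (1,2): code 1001 → (2.000,2.696)–(1.000,2.668)
cell (2,0): code 0010 → (2.000,0.335)–(2.690,1.000)
cell (2,1): code 0011 → (2.690,1.000)–(2.708,2.000)
cell (2,2): code 0001 → (2.708,2.000)–(2.000,2.696)
cell (5,0): code 0100 → (5.266,1.000)–(6.000,0.201)
cell (5,1): code 1100 → (5.267,2.000)–(5.266,1.000)
cell (5,2): code 1000 → (6.000,2.798)–(5.267,2.000)
cell (6,0): code 0110 → (6.000,0.201)–(7.000,0.093)
cell (6,2): code 1001 → (7.000,2.906)–(6.000,2.798)
cell (7,0): code 0110 → (7.000,0.093)–(8.000,0.991)
cell (7,2): code 1001 → (8.000,2.008)–(7.000,2.906)
cell (8,0): code 0010 → (8.000,0.991)–(8.006,1.000)
cell (8,1): code 0011 → (8.006,1.000)–(8.006,2.000)
cell (8,2): code 0001 → (8.006,2.000)–(8.000,2.008)
total: 18 segments, chained into 2 closed loop(s), length Σ = 16.673422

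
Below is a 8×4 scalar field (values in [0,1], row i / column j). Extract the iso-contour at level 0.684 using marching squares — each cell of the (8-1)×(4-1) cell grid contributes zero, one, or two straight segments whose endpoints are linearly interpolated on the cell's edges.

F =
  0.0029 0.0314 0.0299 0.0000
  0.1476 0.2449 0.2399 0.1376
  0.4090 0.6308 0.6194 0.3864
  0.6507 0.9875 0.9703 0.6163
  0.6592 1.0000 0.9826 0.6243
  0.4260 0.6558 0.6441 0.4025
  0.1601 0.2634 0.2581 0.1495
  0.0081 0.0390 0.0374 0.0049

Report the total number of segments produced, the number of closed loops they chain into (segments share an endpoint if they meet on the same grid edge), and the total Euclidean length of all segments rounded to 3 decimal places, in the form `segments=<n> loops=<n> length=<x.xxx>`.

cell (2,0): code 0100 → (2.149,1.000)–(3.000,0.099)
cell (2,1): code 1100 → (2.184,2.000)–(2.149,1.000)
cell (2,2): code 1000 → (3.000,2.809)–(2.184,2.000)
cell (3,0): code 0110 → (3.000,0.099)–(4.000,0.073)
cell (3,2): code 1001 → (4.000,2.833)–(3.000,2.809)
cell (4,0): code 0010 → (4.000,0.073)–(4.918,1.000)
cell (4,1): code 0011 → (4.918,1.000)–(4.882,2.000)
cell (4,2): code 0001 → (4.882,2.000)–(4.000,2.833)
total: 8 segments, chained into 1 closed loop(s), length Σ = 8.908445

segments=8 loops=1 length=8.908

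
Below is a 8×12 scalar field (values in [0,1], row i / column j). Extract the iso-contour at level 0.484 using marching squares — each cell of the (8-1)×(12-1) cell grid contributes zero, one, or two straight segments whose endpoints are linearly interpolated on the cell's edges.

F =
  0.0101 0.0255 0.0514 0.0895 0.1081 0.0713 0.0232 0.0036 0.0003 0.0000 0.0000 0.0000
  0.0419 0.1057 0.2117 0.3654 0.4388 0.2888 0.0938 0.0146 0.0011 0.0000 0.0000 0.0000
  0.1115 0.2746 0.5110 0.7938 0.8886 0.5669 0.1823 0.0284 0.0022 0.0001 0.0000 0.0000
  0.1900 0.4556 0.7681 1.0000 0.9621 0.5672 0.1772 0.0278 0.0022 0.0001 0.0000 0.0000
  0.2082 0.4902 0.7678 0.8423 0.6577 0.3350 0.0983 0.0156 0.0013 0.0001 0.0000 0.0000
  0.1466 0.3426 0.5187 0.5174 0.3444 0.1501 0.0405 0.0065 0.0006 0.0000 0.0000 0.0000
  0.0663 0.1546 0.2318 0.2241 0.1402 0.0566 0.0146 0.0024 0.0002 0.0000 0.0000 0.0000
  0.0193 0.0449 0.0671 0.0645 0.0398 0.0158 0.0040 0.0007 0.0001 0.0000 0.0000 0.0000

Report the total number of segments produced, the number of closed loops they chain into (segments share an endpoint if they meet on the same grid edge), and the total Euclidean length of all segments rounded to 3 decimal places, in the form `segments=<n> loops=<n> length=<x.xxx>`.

segments=18 loops=1 length=12.818

cell (1,1): code 0100 → (1.910,2.000)–(2.000,1.886)
cell (1,2): code 1100 → (1.277,3.000)–(1.910,2.000)
cell (1,3): code 1100 → (1.100,4.000)–(1.277,3.000)
cell (1,4): code 1100 → (1.702,5.000)–(1.100,4.000)
cell (1,5): code 1000 → (2.000,5.216)–(1.702,5.000)
cell (2,1): code 0110 → (2.000,1.886)–(3.000,1.091)
cell (2,5): code 1001 → (3.000,5.213)–(2.000,5.216)
cell (3,0): code 0100 → (3.821,1.000)–(4.000,0.978)
cell (3,1): code 1110 → (3.000,1.091)–(3.821,1.000)
cell (3,4): code 1011 → (4.000,4.538)–(3.358,5.000)
cell (3,5): code 0001 → (3.358,5.000)–(3.000,5.213)
cell (4,0): code 0010 → (4.000,0.978)–(4.042,1.000)
cell (4,1): code 0111 → (4.042,1.000)–(5.000,1.803)
cell (4,3): code 1011 → (5.000,3.193)–(4.554,4.000)
cell (4,4): code 0001 → (4.554,4.000)–(4.000,4.538)
cell (5,1): code 0010 → (5.000,1.803)–(5.121,2.000)
cell (5,2): code 0011 → (5.121,2.000)–(5.114,3.000)
cell (5,3): code 0001 → (5.114,3.000)–(5.000,3.193)
total: 18 segments, chained into 1 closed loop(s), length Σ = 12.817899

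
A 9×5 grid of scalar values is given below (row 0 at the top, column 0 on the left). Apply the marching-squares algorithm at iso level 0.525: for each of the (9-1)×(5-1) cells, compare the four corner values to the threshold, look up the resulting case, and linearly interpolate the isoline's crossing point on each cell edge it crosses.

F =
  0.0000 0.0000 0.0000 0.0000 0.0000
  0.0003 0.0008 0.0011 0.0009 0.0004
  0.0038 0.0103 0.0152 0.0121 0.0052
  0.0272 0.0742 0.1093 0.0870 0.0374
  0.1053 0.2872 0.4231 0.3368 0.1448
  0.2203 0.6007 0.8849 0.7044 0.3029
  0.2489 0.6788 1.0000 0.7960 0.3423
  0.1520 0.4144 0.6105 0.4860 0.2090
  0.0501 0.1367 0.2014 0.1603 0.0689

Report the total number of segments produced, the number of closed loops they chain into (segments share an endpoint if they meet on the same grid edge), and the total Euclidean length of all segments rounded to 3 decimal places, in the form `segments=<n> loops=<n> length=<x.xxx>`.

cell (4,0): code 0100 → (4.759,1.000)–(5.000,0.801)
cell (4,1): code 1100 → (4.221,2.000)–(4.759,1.000)
cell (4,2): code 1100 → (4.512,3.000)–(4.221,2.000)
cell (4,3): code 1000 → (5.000,3.447)–(4.512,3.000)
cell (5,0): code 0110 → (5.000,0.801)–(6.000,0.642)
cell (5,3): code 1001 → (6.000,3.597)–(5.000,3.447)
cell (6,0): code 0010 → (6.000,0.642)–(6.582,1.000)
cell (6,1): code 0111 → (6.582,1.000)–(7.000,1.564)
cell (6,2): code 1011 → (7.000,2.687)–(6.874,3.000)
cell (6,3): code 0001 → (6.874,3.000)–(6.000,3.597)
cell (7,1): code 0010 → (7.000,1.564)–(7.209,2.000)
cell (7,2): code 0001 → (7.209,2.000)–(7.000,2.687)
total: 12 segments, chained into 1 closed loop(s), length Σ = 9.158202

segments=12 loops=1 length=9.158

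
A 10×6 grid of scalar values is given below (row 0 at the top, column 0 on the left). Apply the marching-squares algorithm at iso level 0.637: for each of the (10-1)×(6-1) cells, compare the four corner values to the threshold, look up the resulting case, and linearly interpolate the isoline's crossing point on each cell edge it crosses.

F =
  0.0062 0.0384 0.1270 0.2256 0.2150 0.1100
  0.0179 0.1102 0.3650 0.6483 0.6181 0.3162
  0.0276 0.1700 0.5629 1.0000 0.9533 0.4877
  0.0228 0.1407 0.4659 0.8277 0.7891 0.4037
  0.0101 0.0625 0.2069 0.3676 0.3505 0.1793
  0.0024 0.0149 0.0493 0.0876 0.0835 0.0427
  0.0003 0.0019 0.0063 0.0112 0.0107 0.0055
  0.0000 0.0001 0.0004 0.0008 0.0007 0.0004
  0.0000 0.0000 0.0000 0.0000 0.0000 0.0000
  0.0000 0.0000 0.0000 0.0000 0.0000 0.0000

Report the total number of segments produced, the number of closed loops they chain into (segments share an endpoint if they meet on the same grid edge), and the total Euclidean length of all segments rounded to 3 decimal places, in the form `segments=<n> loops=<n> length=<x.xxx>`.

segments=10 loops=1 length=7.772

cell (0,2): code 0100 → (0.973,3.000)–(1.000,2.960)
cell (0,3): code 1000 → (1.000,3.374)–(0.973,3.000)
cell (1,2): code 0110 → (1.000,2.960)–(2.000,2.170)
cell (1,3): code 1101 → (1.056,4.000)–(1.000,3.374)
cell (1,4): code 1000 → (2.000,4.679)–(1.056,4.000)
cell (2,2): code 0110 → (2.000,2.170)–(3.000,2.473)
cell (2,4): code 1001 → (3.000,4.395)–(2.000,4.679)
cell (3,2): code 0010 → (3.000,2.473)–(3.414,3.000)
cell (3,3): code 0011 → (3.414,3.000)–(3.347,4.000)
cell (3,4): code 0001 → (3.347,4.000)–(3.000,4.395)
total: 10 segments, chained into 1 closed loop(s), length Σ = 7.771917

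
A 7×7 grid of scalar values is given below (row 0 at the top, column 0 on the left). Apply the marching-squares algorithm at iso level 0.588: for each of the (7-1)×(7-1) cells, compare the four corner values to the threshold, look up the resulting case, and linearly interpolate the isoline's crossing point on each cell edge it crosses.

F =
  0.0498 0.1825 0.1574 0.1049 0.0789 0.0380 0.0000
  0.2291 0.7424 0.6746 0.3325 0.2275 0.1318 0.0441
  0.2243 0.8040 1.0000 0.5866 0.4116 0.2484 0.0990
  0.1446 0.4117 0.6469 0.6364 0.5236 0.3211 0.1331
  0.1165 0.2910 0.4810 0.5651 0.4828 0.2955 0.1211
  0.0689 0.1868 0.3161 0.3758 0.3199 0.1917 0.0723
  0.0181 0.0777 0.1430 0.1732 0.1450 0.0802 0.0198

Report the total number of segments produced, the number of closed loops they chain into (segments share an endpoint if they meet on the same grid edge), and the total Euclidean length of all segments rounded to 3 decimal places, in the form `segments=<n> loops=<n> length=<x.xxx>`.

cell (0,0): code 0100 → (0.724,1.000)–(1.000,0.699)
cell (0,1): code 1100 → (0.833,2.000)–(0.724,1.000)
cell (0,2): code 1000 → (1.000,2.253)–(0.833,2.000)
cell (1,0): code 0110 → (1.000,0.699)–(2.000,0.627)
cell (1,2): code 1001 → (2.000,2.997)–(1.000,2.253)
cell (2,0): code 0010 → (2.000,0.627)–(2.551,1.000)
cell (2,1): code 0111 → (2.551,1.000)–(3.000,1.750)
cell (2,2): code 1101 → (2.028,3.000)–(2.000,2.997)
cell (2,3): code 1000 → (3.000,3.429)–(2.028,3.000)
cell (3,1): code 0010 → (3.000,1.750)–(3.355,2.000)
cell (3,2): code 0011 → (3.355,2.000)–(3.679,3.000)
cell (3,3): code 0001 → (3.679,3.000)–(3.000,3.429)
total: 12 segments, chained into 1 closed loop(s), length Σ = 8.884246

segments=12 loops=1 length=8.884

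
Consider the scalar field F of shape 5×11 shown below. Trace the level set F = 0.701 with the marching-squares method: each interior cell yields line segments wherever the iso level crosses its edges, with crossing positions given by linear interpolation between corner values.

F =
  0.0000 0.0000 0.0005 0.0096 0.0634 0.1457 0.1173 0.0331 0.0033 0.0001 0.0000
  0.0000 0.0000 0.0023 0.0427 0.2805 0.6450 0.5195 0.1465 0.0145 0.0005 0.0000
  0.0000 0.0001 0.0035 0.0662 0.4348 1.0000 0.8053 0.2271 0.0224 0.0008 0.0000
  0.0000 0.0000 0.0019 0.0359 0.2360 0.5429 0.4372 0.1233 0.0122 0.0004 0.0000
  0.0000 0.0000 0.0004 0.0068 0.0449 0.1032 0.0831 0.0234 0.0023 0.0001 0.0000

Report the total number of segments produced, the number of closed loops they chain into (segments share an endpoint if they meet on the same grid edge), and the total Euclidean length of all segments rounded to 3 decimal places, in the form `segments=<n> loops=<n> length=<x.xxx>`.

segments=6 loops=1 length=4.753

cell (1,4): code 0100 → (1.158,5.000)–(2.000,4.471)
cell (1,5): code 1100 → (1.635,6.000)–(1.158,5.000)
cell (1,6): code 1000 → (2.000,6.180)–(1.635,6.000)
cell (2,4): code 0010 → (2.000,4.471)–(2.654,5.000)
cell (2,5): code 0011 → (2.654,5.000)–(2.283,6.000)
cell (2,6): code 0001 → (2.283,6.000)–(2.000,6.180)
total: 6 segments, chained into 1 closed loop(s), length Σ = 4.753463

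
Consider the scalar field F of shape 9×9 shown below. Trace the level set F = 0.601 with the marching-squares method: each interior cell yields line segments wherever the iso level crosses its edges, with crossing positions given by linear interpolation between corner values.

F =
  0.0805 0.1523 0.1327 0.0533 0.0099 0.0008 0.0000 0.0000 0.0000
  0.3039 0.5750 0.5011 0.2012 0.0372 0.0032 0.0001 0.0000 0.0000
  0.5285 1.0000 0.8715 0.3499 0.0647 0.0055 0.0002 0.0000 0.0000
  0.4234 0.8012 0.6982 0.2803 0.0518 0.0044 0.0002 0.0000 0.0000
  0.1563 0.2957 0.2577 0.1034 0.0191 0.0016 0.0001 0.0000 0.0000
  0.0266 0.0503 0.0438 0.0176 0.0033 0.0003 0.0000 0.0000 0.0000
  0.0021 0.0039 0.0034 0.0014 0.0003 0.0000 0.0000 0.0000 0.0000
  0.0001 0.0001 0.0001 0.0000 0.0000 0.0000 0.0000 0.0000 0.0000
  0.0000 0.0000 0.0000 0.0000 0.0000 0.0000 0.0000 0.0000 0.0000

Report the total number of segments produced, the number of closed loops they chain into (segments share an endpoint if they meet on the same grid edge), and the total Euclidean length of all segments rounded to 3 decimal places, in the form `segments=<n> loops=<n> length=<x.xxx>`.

cell (1,0): code 0100 → (1.061,1.000)–(2.000,0.154)
cell (1,1): code 1100 → (1.270,2.000)–(1.061,1.000)
cell (1,2): code 1000 → (2.000,2.519)–(1.270,2.000)
cell (2,0): code 0110 → (2.000,0.154)–(3.000,0.470)
cell (2,2): code 1001 → (3.000,2.233)–(2.000,2.519)
cell (3,0): code 0010 → (3.000,0.470)–(3.396,1.000)
cell (3,1): code 0011 → (3.396,1.000)–(3.221,2.000)
cell (3,2): code 0001 → (3.221,2.000)–(3.000,2.233)
total: 8 segments, chained into 1 closed loop(s), length Σ = 7.267489

segments=8 loops=1 length=7.267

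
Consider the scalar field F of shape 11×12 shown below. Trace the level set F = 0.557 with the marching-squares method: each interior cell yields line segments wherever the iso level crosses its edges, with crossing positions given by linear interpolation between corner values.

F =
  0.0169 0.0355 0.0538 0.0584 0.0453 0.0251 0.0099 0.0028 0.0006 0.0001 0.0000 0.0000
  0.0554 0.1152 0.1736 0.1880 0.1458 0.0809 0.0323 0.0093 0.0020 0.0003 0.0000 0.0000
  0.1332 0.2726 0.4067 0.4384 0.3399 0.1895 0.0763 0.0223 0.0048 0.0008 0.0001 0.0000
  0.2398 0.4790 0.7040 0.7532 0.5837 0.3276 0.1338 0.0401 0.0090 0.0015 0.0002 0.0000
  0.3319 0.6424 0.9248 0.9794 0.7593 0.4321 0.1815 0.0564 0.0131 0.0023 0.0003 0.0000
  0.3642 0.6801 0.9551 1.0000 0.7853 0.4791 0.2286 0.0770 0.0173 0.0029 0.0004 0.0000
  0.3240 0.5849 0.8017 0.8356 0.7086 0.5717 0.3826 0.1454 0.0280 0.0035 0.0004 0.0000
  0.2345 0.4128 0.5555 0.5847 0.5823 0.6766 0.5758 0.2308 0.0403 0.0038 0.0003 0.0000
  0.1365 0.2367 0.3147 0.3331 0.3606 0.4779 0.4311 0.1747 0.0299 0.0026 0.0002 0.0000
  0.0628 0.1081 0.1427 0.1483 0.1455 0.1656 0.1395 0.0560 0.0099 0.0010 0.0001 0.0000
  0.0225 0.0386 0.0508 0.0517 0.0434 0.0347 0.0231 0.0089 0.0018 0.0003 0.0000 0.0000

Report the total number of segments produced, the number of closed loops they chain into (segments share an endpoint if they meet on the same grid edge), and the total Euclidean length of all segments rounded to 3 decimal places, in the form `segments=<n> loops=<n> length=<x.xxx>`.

segments=22 loops=1 length=16.780

cell (2,1): code 0100 → (2.506,2.000)–(3.000,1.347)
cell (2,2): code 1100 → (2.377,3.000)–(2.506,2.000)
cell (2,3): code 1100 → (2.890,4.000)–(2.377,3.000)
cell (2,4): code 1000 → (3.000,4.104)–(2.890,4.000)
cell (3,0): code 0100 → (3.477,1.000)–(4.000,0.725)
cell (3,1): code 1110 → (3.000,1.347)–(3.477,1.000)
cell (3,4): code 1001 → (4.000,4.618)–(3.000,4.104)
cell (4,0): code 0110 → (4.000,0.725)–(5.000,0.610)
cell (4,4): code 1001 → (5.000,4.746)–(4.000,4.618)
cell (5,0): code 0110 → (5.000,0.610)–(6.000,0.893)
cell (5,4): code 1101 → (5.841,5.000)–(5.000,4.746)
cell (5,5): code 1000 → (6.000,5.078)–(5.841,5.000)
cell (6,0): code 0010 → (6.000,0.893)–(6.162,1.000)
cell (6,1): code 0011 → (6.162,1.000)–(6.994,2.000)
cell (6,2): code 0111 → (6.994,2.000)–(7.000,2.051)
cell (6,5): code 1101 → (6.903,6.000)–(6.000,5.078)
cell (6,6): code 1000 → (7.000,6.054)–(6.903,6.000)
cell (7,2): code 0010 → (7.000,2.051)–(7.110,3.000)
cell (7,3): code 0011 → (7.110,3.000)–(7.114,4.000)
cell (7,4): code 0011 → (7.114,4.000)–(7.602,5.000)
cell (7,5): code 0011 → (7.602,5.000)–(7.130,6.000)
cell (7,6): code 0001 → (7.130,6.000)–(7.000,6.054)
total: 22 segments, chained into 1 closed loop(s), length Σ = 16.780458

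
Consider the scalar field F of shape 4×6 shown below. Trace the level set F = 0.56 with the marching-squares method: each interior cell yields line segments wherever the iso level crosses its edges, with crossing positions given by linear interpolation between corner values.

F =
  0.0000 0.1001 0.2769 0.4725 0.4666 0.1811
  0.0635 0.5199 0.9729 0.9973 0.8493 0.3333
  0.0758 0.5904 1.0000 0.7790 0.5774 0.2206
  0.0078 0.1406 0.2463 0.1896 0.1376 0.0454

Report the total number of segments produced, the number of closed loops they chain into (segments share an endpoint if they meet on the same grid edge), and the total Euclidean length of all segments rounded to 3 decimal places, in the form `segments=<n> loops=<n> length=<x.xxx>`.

cell (0,1): code 0100 → (0.407,2.000)–(1.000,1.089)
cell (0,2): code 1100 → (0.167,3.000)–(0.407,2.000)
cell (0,3): code 1100 → (0.244,4.000)–(0.167,3.000)
cell (0,4): code 1000 → (1.000,4.561)–(0.244,4.000)
cell (1,0): code 0100 → (1.569,1.000)–(2.000,0.941)
cell (1,1): code 1110 → (1.000,1.089)–(1.569,1.000)
cell (1,4): code 1001 → (2.000,4.049)–(1.000,4.561)
cell (2,0): code 0010 → (2.000,0.941)–(2.068,1.000)
cell (2,1): code 0011 → (2.068,1.000)–(2.584,2.000)
cell (2,2): code 0011 → (2.584,2.000)–(2.372,3.000)
cell (2,3): code 0011 → (2.372,3.000)–(2.040,4.000)
cell (2,4): code 0001 → (2.040,4.000)–(2.000,4.049)
total: 12 segments, chained into 1 closed loop(s), length Σ = 9.548243

segments=12 loops=1 length=9.548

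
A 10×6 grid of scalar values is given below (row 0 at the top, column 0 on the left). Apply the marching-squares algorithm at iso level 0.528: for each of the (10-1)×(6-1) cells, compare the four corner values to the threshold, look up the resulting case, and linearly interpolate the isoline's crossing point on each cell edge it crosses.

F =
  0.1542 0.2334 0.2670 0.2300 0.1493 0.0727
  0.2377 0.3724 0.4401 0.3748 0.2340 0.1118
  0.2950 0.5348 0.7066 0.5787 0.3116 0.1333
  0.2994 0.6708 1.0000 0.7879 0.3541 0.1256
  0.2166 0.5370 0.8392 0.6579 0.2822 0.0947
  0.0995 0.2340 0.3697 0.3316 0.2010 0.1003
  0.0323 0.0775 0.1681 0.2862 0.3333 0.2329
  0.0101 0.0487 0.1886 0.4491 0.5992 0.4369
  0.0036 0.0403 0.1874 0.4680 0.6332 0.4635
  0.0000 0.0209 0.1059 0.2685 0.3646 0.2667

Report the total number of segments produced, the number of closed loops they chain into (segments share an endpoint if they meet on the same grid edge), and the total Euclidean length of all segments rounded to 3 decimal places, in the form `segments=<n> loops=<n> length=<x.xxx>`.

cell (1,0): code 0100 → (1.958,1.000)–(2.000,0.972)
cell (1,1): code 1100 → (1.330,2.000)–(1.958,1.000)
cell (1,2): code 1100 → (1.751,3.000)–(1.330,2.000)
cell (1,3): code 1000 → (2.000,3.190)–(1.751,3.000)
cell (2,0): code 0110 → (2.000,0.972)–(3.000,0.616)
cell (2,3): code 1001 → (3.000,3.599)–(2.000,3.190)
cell (3,0): code 0110 → (3.000,0.616)–(4.000,0.972)
cell (3,3): code 1001 → (4.000,3.346)–(3.000,3.599)
cell (4,0): code 0010 → (4.000,0.972)–(4.030,1.000)
cell (4,1): code 0011 → (4.030,1.000)–(4.663,2.000)
cell (4,2): code 0011 → (4.663,2.000)–(4.398,3.000)
cell (4,3): code 0001 → (4.398,3.000)–(4.000,3.346)
cell (6,3): code 0100 → (6.732,4.000)–(7.000,3.526)
cell (6,4): code 1000 → (7.000,4.439)–(6.732,4.000)
cell (7,3): code 0110 → (7.000,3.526)–(8.000,3.363)
cell (7,4): code 1001 → (8.000,4.620)–(7.000,4.439)
cell (8,3): code 0010 → (8.000,3.363)–(8.392,4.000)
cell (8,4): code 0001 → (8.392,4.000)–(8.000,4.620)
total: 18 segments, chained into 2 closed loop(s), length Σ = 14.220001

segments=18 loops=2 length=14.220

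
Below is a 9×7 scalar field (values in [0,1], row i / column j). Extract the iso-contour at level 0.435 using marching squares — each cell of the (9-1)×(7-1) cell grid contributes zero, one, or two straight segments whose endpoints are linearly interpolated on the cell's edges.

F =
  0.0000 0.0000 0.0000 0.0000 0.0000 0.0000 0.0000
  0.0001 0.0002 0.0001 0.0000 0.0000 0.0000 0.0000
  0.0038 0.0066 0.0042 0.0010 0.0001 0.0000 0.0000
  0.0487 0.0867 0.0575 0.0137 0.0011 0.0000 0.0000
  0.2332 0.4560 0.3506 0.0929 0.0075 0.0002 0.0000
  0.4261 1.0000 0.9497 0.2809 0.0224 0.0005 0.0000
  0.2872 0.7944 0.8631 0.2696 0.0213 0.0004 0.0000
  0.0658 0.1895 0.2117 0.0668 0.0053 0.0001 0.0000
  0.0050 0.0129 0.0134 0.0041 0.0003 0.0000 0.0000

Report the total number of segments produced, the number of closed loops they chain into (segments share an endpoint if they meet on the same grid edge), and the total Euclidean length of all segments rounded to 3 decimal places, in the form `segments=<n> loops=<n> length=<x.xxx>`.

cell (3,0): code 0100 → (3.943,1.000)–(4.000,0.906)
cell (3,1): code 1000 → (4.000,1.199)–(3.943,1.000)
cell (4,0): code 0110 → (4.000,0.906)–(5.000,0.016)
cell (4,1): code 1101 → (4.141,2.000)–(4.000,1.199)
cell (4,2): code 1000 → (5.000,2.770)–(4.141,2.000)
cell (5,0): code 0110 → (5.000,0.016)–(6.000,0.291)
cell (5,2): code 1001 → (6.000,2.721)–(5.000,2.770)
cell (6,0): code 0010 → (6.000,0.291)–(6.594,1.000)
cell (6,1): code 0011 → (6.594,1.000)–(6.657,2.000)
cell (6,2): code 0001 → (6.657,2.000)–(6.000,2.721)
total: 10 segments, chained into 1 closed loop(s), length Σ = 8.563644

segments=10 loops=1 length=8.564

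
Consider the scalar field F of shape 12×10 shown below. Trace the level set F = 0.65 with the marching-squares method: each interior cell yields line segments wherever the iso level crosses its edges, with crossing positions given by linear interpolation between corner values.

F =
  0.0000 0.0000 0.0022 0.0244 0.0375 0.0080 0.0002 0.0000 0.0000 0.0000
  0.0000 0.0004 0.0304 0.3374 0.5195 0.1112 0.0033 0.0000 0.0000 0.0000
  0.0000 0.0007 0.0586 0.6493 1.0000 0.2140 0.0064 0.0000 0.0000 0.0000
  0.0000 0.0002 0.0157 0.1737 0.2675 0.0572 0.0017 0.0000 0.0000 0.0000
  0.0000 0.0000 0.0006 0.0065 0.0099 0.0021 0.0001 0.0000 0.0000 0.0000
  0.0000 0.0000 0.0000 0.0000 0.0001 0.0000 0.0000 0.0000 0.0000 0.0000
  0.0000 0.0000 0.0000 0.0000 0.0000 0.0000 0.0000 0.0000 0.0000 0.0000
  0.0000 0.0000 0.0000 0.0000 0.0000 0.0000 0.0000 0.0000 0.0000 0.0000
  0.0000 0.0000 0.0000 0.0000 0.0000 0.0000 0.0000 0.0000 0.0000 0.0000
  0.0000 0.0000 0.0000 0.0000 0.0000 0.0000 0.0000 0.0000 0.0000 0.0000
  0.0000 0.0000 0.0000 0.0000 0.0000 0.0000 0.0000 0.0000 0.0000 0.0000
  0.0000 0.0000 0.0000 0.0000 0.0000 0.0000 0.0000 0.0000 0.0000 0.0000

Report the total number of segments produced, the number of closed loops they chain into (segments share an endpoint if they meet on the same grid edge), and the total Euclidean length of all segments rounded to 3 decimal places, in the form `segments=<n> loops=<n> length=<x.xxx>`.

segments=4 loops=1 length=3.849

cell (1,3): code 0100 → (1.272,4.000)–(2.000,3.002)
cell (1,4): code 1000 → (2.000,4.445)–(1.272,4.000)
cell (2,3): code 0010 → (2.000,3.002)–(2.478,4.000)
cell (2,4): code 0001 → (2.478,4.000)–(2.000,4.445)
total: 4 segments, chained into 1 closed loop(s), length Σ = 3.848919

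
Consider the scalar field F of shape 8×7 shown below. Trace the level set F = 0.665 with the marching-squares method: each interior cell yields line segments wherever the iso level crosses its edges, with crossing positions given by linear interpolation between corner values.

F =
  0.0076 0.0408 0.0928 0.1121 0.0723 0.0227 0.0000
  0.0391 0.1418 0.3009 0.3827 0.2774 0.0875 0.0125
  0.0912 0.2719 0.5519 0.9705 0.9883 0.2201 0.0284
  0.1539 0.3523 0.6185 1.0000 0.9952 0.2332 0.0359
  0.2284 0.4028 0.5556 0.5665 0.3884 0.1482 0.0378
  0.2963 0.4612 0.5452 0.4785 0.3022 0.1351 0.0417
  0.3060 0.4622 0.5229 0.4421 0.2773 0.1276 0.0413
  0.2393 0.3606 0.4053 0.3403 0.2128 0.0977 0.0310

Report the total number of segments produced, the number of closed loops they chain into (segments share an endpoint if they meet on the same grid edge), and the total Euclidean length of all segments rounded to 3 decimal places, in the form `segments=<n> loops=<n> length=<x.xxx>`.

segments=8 loops=1 length=7.420

cell (1,2): code 0100 → (1.480,3.000)–(2.000,2.270)
cell (1,3): code 1100 → (1.545,4.000)–(1.480,3.000)
cell (1,4): code 1000 → (2.000,4.421)–(1.545,4.000)
cell (2,2): code 0110 → (2.000,2.270)–(3.000,2.122)
cell (2,4): code 1001 → (3.000,4.433)–(2.000,4.421)
cell (3,2): code 0010 → (3.000,2.122)–(3.773,3.000)
cell (3,3): code 0011 → (3.773,3.000)–(3.544,4.000)
cell (3,4): code 0001 → (3.544,4.000)–(3.000,4.433)
total: 8 segments, chained into 1 closed loop(s), length Σ = 7.419870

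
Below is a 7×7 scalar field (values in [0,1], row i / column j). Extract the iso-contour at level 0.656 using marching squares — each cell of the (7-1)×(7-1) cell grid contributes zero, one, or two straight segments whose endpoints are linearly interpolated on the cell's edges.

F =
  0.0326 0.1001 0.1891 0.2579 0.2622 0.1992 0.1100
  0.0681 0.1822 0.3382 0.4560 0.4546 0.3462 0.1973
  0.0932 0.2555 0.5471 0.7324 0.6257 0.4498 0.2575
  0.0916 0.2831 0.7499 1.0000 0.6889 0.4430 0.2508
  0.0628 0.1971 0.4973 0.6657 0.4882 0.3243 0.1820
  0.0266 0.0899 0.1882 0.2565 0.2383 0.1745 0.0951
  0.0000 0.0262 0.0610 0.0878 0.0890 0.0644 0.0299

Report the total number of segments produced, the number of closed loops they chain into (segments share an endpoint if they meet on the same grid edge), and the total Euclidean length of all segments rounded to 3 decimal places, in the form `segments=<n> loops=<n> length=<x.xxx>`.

segments=12 loops=1 length=6.810

cell (1,2): code 0100 → (1.724,3.000)–(2.000,2.588)
cell (1,3): code 1000 → (2.000,3.716)–(1.724,3.000)
cell (2,1): code 0100 → (2.537,2.000)–(3.000,1.799)
cell (2,2): code 1110 → (2.000,2.588)–(2.537,2.000)
cell (2,3): code 1101 → (2.479,4.000)–(2.000,3.716)
cell (2,4): code 1000 → (3.000,4.134)–(2.479,4.000)
cell (3,1): code 0010 → (3.000,1.799)–(3.372,2.000)
cell (3,2): code 0111 → (3.372,2.000)–(4.000,2.942)
cell (3,3): code 1011 → (4.000,3.055)–(3.164,4.000)
cell (3,4): code 0001 → (3.164,4.000)–(3.000,4.134)
cell (4,2): code 0010 → (4.000,2.942)–(4.024,3.000)
cell (4,3): code 0001 → (4.024,3.000)–(4.000,3.055)
total: 12 segments, chained into 1 closed loop(s), length Σ = 6.810292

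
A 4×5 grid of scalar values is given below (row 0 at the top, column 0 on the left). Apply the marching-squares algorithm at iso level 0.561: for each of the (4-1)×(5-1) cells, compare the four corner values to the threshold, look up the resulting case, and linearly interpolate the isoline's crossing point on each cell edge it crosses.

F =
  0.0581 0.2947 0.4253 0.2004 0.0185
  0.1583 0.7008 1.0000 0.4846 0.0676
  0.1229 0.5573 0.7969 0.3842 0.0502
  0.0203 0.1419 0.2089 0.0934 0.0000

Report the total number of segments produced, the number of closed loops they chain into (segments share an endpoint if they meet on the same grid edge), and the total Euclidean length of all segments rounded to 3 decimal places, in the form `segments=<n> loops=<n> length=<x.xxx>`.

segments=8 loops=1 length=6.496

cell (0,0): code 0100 → (0.656,1.000)–(1.000,0.742)
cell (0,1): code 1100 → (0.236,2.000)–(0.656,1.000)
cell (0,2): code 1000 → (1.000,2.852)–(0.236,2.000)
cell (1,0): code 0010 → (1.000,0.742)–(1.974,1.000)
cell (1,1): code 0111 → (1.974,1.000)–(2.000,1.015)
cell (1,2): code 1001 → (2.000,2.572)–(1.000,2.852)
cell (2,1): code 0010 → (2.000,1.015)–(2.401,2.000)
cell (2,2): code 0001 → (2.401,2.000)–(2.000,2.572)
total: 8 segments, chained into 1 closed loop(s), length Σ = 6.496397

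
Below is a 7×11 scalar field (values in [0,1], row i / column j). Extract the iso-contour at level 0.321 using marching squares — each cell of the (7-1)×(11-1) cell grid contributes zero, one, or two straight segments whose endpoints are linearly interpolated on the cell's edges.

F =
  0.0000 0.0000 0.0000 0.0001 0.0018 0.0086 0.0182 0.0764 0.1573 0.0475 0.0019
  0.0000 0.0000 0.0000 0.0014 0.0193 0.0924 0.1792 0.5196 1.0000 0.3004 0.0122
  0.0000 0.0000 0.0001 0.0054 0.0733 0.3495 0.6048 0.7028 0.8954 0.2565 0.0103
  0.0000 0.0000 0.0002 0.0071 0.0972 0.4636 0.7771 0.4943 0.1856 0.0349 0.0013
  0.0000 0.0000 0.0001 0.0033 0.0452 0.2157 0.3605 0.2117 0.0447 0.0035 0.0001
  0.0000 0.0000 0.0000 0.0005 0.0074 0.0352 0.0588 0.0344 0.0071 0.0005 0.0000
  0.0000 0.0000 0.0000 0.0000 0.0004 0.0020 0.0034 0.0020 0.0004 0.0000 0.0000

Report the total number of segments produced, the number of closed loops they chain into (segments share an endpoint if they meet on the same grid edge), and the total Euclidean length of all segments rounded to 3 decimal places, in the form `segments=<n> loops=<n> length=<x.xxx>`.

segments=16 loops=1 length=12.416

cell (0,6): code 0100 → (0.552,7.000)–(1.000,6.417)
cell (0,7): code 1100 → (0.194,8.000)–(0.552,7.000)
cell (0,8): code 1000 → (1.000,8.971)–(0.194,8.000)
cell (1,4): code 0100 → (1.889,5.000)–(2.000,4.897)
cell (1,5): code 1100 → (1.333,6.000)–(1.889,5.000)
cell (1,6): code 1110 → (1.000,6.417)–(1.333,6.000)
cell (1,8): code 1001 → (2.000,8.899)–(1.000,8.971)
cell (2,4): code 0110 → (2.000,4.897)–(3.000,4.611)
cell (2,7): code 1011 → (3.000,7.561)–(2.809,8.000)
cell (2,8): code 0001 → (2.809,8.000)–(2.000,8.899)
cell (3,4): code 0010 → (3.000,4.611)–(3.575,5.000)
cell (3,5): code 0111 → (3.575,5.000)–(4.000,5.727)
cell (3,6): code 1011 → (4.000,6.265)–(3.613,7.000)
cell (3,7): code 0001 → (3.613,7.000)–(3.000,7.561)
cell (4,5): code 0010 → (4.000,5.727)–(4.131,6.000)
cell (4,6): code 0001 → (4.131,6.000)–(4.000,6.265)
total: 16 segments, chained into 1 closed loop(s), length Σ = 12.415502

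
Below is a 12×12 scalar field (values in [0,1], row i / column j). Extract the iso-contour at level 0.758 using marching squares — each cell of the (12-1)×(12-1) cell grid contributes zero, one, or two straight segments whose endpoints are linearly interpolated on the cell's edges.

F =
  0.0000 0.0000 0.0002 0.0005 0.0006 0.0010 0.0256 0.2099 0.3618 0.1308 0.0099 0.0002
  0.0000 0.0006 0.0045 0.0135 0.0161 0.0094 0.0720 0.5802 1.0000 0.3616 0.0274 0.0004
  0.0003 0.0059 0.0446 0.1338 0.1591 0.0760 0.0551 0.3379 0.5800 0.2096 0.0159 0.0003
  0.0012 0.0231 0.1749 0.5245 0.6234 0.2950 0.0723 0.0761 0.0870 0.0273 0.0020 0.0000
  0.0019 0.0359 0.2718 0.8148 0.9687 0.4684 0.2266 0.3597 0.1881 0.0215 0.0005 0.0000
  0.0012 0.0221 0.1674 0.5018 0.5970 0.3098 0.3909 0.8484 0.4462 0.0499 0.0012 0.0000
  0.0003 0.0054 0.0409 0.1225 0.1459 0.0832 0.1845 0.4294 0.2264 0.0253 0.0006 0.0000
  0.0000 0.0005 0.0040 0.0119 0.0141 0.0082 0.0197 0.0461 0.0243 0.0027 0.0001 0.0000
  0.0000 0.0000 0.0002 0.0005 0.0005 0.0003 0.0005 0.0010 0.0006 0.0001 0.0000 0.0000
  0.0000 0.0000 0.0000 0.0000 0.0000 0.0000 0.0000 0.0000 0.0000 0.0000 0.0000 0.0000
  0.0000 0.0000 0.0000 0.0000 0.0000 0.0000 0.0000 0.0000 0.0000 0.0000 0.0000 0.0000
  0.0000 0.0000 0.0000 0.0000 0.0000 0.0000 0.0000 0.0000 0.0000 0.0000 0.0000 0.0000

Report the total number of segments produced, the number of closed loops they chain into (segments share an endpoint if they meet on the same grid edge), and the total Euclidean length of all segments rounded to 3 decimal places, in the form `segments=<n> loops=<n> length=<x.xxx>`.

segments=14 loops=3 length=7.930

cell (0,7): code 0100 → (0.621,8.000)–(1.000,7.424)
cell (0,8): code 1000 → (1.000,8.379)–(0.621,8.000)
cell (1,7): code 0010 → (1.000,7.424)–(1.576,8.000)
cell (1,8): code 0001 → (1.576,8.000)–(1.000,8.379)
cell (3,2): code 0100 → (3.804,3.000)–(4.000,2.895)
cell (3,3): code 1100 → (3.390,4.000)–(3.804,3.000)
cell (3,4): code 1000 → (4.000,4.421)–(3.390,4.000)
cell (4,2): code 0010 → (4.000,2.895)–(4.181,3.000)
cell (4,3): code 0011 → (4.181,3.000)–(4.567,4.000)
cell (4,4): code 0001 → (4.567,4.000)–(4.000,4.421)
cell (4,6): code 0100 → (4.815,7.000)–(5.000,6.802)
cell (4,7): code 1000 → (5.000,7.225)–(4.815,7.000)
cell (5,6): code 0010 → (5.000,6.802)–(5.216,7.000)
cell (5,7): code 0001 → (5.216,7.000)–(5.000,7.225)
total: 14 segments, chained into 3 closed loop(s), length Σ = 7.929941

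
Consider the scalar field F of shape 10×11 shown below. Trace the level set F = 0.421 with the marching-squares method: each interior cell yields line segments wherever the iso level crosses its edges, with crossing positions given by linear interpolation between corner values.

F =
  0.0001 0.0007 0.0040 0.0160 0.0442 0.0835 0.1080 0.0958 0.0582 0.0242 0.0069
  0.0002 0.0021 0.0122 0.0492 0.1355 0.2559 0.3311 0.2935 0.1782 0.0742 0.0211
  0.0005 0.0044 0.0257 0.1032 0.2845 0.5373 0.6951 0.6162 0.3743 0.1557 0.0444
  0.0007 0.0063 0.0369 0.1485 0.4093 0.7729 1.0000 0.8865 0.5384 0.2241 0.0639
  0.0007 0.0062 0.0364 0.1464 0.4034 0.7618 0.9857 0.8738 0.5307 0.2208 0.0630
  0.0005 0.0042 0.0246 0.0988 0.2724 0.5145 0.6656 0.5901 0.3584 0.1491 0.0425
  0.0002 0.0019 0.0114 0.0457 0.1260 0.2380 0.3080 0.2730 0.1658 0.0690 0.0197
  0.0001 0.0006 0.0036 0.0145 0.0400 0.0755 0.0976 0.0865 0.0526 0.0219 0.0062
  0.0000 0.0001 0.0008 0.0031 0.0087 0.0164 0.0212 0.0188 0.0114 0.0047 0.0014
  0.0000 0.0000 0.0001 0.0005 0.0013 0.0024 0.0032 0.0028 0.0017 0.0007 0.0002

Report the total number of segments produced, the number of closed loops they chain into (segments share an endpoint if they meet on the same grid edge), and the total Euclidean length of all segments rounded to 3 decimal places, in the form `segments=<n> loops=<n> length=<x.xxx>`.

cell (1,4): code 0100 → (1.587,5.000)–(2.000,4.540)
cell (1,5): code 1100 → (1.247,6.000)–(1.587,5.000)
cell (1,6): code 1100 → (1.395,7.000)–(1.247,6.000)
cell (1,7): code 1000 → (2.000,7.807)–(1.395,7.000)
cell (2,4): code 0110 → (2.000,4.540)–(3.000,4.032)
cell (2,7): code 1101 → (2.285,8.000)–(2.000,7.807)
cell (2,8): code 1000 → (3.000,8.374)–(2.285,8.000)
cell (3,4): code 0110 → (3.000,4.032)–(4.000,4.049)
cell (3,8): code 1001 → (4.000,8.354)–(3.000,8.374)
cell (4,4): code 0110 → (4.000,4.049)–(5.000,4.614)
cell (4,7): code 1011 → (5.000,7.730)–(4.637,8.000)
cell (4,8): code 0001 → (4.637,8.000)–(4.000,8.354)
cell (5,4): code 0010 → (5.000,4.614)–(5.338,5.000)
cell (5,5): code 0011 → (5.338,5.000)–(5.684,6.000)
cell (5,6): code 0011 → (5.684,6.000)–(5.533,7.000)
cell (5,7): code 0001 → (5.533,7.000)–(5.000,7.730)
total: 16 segments, chained into 1 closed loop(s), length Σ = 13.783065

segments=16 loops=1 length=13.783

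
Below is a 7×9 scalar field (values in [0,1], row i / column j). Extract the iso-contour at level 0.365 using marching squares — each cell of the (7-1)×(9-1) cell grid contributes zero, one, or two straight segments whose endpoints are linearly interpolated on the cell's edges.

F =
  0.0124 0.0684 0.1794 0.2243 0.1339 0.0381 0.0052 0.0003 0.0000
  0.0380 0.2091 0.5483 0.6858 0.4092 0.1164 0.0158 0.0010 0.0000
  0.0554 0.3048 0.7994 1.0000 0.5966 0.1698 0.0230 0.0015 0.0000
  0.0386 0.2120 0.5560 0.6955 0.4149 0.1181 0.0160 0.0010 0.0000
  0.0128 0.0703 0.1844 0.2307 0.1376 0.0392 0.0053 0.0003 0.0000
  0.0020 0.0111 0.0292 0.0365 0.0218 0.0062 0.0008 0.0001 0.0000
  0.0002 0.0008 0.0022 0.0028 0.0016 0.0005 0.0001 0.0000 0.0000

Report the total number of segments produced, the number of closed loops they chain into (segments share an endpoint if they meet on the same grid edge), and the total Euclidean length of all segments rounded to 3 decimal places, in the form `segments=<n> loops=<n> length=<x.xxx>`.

cell (0,1): code 0100 → (0.503,2.000)–(1.000,1.460)
cell (0,2): code 1100 → (0.305,3.000)–(0.503,2.000)
cell (0,3): code 1100 → (0.839,4.000)–(0.305,3.000)
cell (0,4): code 1000 → (1.000,4.151)–(0.839,4.000)
cell (1,1): code 0110 → (1.000,1.460)–(2.000,1.122)
cell (1,4): code 1001 → (2.000,4.543)–(1.000,4.151)
cell (2,1): code 0110 → (2.000,1.122)–(3.000,1.445)
cell (2,4): code 1001 → (3.000,4.168)–(2.000,4.543)
cell (3,1): code 0010 → (3.000,1.445)–(3.514,2.000)
cell (3,2): code 0011 → (3.514,2.000)–(3.711,3.000)
cell (3,3): code 0011 → (3.711,3.000)–(3.180,4.000)
cell (3,4): code 0001 → (3.180,4.000)–(3.000,4.168)
total: 12 segments, chained into 1 closed loop(s), length Σ = 10.510502

segments=12 loops=1 length=10.511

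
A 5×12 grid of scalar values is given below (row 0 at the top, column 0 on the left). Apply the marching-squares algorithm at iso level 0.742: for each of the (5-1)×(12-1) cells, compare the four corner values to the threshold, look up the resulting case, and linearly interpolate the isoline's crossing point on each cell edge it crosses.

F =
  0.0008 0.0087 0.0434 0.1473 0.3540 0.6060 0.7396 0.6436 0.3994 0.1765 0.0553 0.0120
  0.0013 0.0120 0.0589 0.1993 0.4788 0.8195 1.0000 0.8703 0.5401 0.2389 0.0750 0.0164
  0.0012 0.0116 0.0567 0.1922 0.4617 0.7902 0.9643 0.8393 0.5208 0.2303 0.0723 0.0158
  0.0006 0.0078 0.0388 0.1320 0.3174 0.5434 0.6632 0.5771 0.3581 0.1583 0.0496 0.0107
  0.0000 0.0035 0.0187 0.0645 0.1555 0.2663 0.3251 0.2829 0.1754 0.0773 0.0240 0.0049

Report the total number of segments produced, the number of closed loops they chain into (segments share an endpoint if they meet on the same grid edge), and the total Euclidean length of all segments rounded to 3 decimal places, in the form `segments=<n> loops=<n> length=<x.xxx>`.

segments=10 loops=1 length=8.317

cell (0,4): code 0100 → (0.637,5.000)–(1.000,4.773)
cell (0,5): code 1100 → (0.009,6.000)–(0.637,5.000)
cell (0,6): code 1100 → (0.434,7.000)–(0.009,6.000)
cell (0,7): code 1000 → (1.000,7.389)–(0.434,7.000)
cell (1,4): code 0110 → (1.000,4.773)–(2.000,4.853)
cell (1,7): code 1001 → (2.000,7.305)–(1.000,7.389)
cell (2,4): code 0010 → (2.000,4.853)–(2.195,5.000)
cell (2,5): code 0011 → (2.195,5.000)–(2.738,6.000)
cell (2,6): code 0011 → (2.738,6.000)–(2.371,7.000)
cell (2,7): code 0001 → (2.371,7.000)–(2.000,7.305)
total: 10 segments, chained into 1 closed loop(s), length Σ = 8.316934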